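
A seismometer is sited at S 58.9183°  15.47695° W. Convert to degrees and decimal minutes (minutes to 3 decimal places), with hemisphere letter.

Latitude: fractional part 0.918300 → 55.09800 minutes
Longitude: fractional part 0.476950 → 28.61700 minutes

58° 55.098′ S, 15° 28.617′ W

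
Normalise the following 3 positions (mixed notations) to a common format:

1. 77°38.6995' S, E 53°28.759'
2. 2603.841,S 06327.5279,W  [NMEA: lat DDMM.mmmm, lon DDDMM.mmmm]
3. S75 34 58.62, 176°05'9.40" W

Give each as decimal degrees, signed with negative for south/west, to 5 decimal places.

1. -77.64499, 53.47932
2. -26.06402, -63.45880
3. -75.58295, -176.08594

Point 1:
  φ: 77 + 38.6995/60 = 77.644992
  hemisphere S, so the sign is −
  Lon: 53 + 28.759/60 = 53.479317
  E ⇒ keep positive
Point 2:
  Lat: split at 2 digits → 26° and 3.841′; 26 + 3.841/60 = 26.064017
  hemisphere S, so the sign is −
  λ: degrees = first 3 digits = 63, minutes = 27.5279; 63 + 27.5279/60 = 63.458798
  W ⇒ negate
Point 3:
  Latitude: 75 + 34/60 + 58.62/3600 = 75.582950
  S → negative
  λ: 176 + 5/60 + 9.4/3600 = 176.085944
  W → negative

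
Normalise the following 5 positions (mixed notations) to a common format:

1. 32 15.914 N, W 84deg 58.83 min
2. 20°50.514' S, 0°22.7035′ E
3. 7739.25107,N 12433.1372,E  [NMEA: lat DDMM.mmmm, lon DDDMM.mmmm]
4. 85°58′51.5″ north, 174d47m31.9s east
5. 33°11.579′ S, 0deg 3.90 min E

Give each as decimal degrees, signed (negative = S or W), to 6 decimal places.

1. 32.265233, -84.980500
2. -20.841900, 0.378392
3. 77.654185, 124.552287
4. 85.980972, 174.792194
5. -33.192983, 0.065000

Point 1:
  φ: 32 + 15.914/60 = 32.2652333
  N ⇒ keep positive
  λ: 58.83′ = 0.980500°; total 84.9805000
  hemisphere W, so the sign is −
Point 2:
  Latitude: 20 + 50.514/60 = 20.8419000
  S → negative
  λ: 22.7035′ = 0.378392°; total 0.3783917
  E ⇒ keep positive
Point 3:
  Lat: degrees = first 2 digits = 77, minutes = 39.25107; 77 + 39.25107/60 = 77.6541845
  N ⇒ keep positive
  Lon: degrees = first 3 digits = 124, minutes = 33.1372; 124 + 33.1372/60 = 124.5522867
  E → positive
Point 4:
  Lat: 85 + 58/60 + 51.5/3600 = 85.9809722
  N ⇒ keep positive
  Lon: 174 + 47/60 + 31.9/3600 = 174.7921944
  E ⇒ keep positive
Point 5:
  Lat: 11.579′ = 0.192983°; total 33.1929833
  S ⇒ negate
  Lon: 0 + 3.9/60 = 0.0650000
  E → positive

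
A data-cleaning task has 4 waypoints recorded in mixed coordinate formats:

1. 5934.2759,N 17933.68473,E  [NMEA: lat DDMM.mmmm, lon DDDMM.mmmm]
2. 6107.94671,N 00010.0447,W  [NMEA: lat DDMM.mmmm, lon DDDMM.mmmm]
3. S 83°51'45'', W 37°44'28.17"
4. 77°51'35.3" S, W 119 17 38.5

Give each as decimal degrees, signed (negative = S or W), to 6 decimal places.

Point 1:
  Lat: degrees = first 2 digits = 59, minutes = 34.2759; 59 + 34.2759/60 = 59.5712650
  N ⇒ keep positive
  Longitude: degrees = first 3 digits = 179, minutes = 33.68473; 179 + 33.68473/60 = 179.5614122
  E → positive
Point 2:
  Lat: degrees = first 2 digits = 61, minutes = 7.94671; 61 + 7.94671/60 = 61.1324452
  N → positive
  Lon: split at 3 digits → 000° and 10.0447′; 0 + 10.0447/60 = 0.1674117
  hemisphere W, so the sign is −
Point 3:
  Lat: 51′ + 45″ = 51.75000′; 83 + 51.75000/60 = 83.8625000
  S ⇒ negate
  λ: 44′ + 28.17″ = 44.46950′; 37 + 44.46950/60 = 37.7411583
  hemisphere W, so the sign is −
Point 4:
  φ: 77 + 51/60 + 35.3/3600 = 77.8598056
  hemisphere S, so the sign is −
  Longitude: 17′ + 38.5″ = 17.64167′; 119 + 17.64167/60 = 119.2940278
  W ⇒ negate

1. 59.571265, 179.561412
2. 61.132445, -0.167412
3. -83.862500, -37.741158
4. -77.859806, -119.294028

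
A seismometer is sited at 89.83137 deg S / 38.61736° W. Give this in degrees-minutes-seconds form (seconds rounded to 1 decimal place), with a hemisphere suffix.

φ: 0.831370° → 49.88220′; 0.88220 × 60 = 52.932″
λ: 0.617360 × 60 = 37.04160′ → 37′, remainder × 60 = 2.496″

89°49′52.9″ S, 38°37′2.5″ W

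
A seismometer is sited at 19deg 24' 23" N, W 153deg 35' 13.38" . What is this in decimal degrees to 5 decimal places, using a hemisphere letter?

Lat: 19° + 24/60 + 23/3600 = 19 + 0.400000 + 0.006389 = 19.406389
λ: 153° + 35/60 + 13.38/3600 = 153 + 0.583333 + 0.003717 = 153.587050

19.40639° N, 153.58705° W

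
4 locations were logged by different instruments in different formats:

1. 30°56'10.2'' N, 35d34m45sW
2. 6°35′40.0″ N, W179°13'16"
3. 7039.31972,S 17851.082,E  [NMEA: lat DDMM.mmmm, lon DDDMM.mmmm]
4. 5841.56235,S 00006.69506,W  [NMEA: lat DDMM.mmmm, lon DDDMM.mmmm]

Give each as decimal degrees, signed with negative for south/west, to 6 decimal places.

1. 30.936167, -35.579167
2. 6.594444, -179.221111
3. -70.655329, 178.851367
4. -58.692706, -0.111584

Point 1:
  Lat: 56′ + 10.2″ = 56.17000′; 30 + 56.17000/60 = 30.9361667
  N → positive
  λ: 35° + 34/60 + 45/3600 = 35 + 0.566667 + 0.012500 = 35.5791667
  W ⇒ negate
Point 2:
  Lat: 6 + 35/60 + 40/3600 = 6.5944444
  N → positive
  λ: 13′ + 16″ = 13.26667′; 179 + 13.26667/60 = 179.2211111
  W → negative
Point 3:
  Lat: split at 2 digits → 70° and 39.31972′; 70 + 39.31972/60 = 70.6553287
  S ⇒ negate
  Lon: split at 3 digits → 178° and 51.082′; 178 + 51.082/60 = 178.8513667
  E ⇒ keep positive
Point 4:
  Lat: degrees = first 2 digits = 58, minutes = 41.56235; 58 + 41.56235/60 = 58.6927058
  S ⇒ negate
  Lon: degrees = first 3 digits = 0, minutes = 6.69506; 0 + 6.69506/60 = 0.1115843
  W → negative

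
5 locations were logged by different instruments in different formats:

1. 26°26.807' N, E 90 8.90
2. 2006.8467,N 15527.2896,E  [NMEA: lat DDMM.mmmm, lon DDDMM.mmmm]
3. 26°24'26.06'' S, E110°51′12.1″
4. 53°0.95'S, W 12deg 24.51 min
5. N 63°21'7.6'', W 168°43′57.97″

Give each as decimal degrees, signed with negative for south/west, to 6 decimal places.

1. 26.446783, 90.148333
2. 20.114112, 155.454827
3. -26.407239, 110.853361
4. -53.015833, -12.408500
5. 63.352111, -168.732769

Point 1:
  φ: 26.807′ = 0.446783°; total 26.4467833
  N ⇒ keep positive
  λ: 8.9′ = 0.148333°; total 90.1483333
  E ⇒ keep positive
Point 2:
  Latitude: split at 2 digits → 20° and 6.8467′; 20 + 6.8467/60 = 20.1141117
  N ⇒ keep positive
  Longitude: degrees = first 3 digits = 155, minutes = 27.2896; 155 + 27.2896/60 = 155.4548267
  E ⇒ keep positive
Point 3:
  φ: 24′ + 26.06″ = 24.43433′; 26 + 24.43433/60 = 26.4072389
  hemisphere S, so the sign is −
  Longitude: 110 + 51/60 + 12.1/3600 = 110.8533611
  E ⇒ keep positive
Point 4:
  Lat: 0.95′ = 0.015833°; total 53.0158333
  hemisphere S, so the sign is −
  Lon: 24.51′ = 0.408500°; total 12.4085000
  hemisphere W, so the sign is −
Point 5:
  Lat: 63 + 21/60 + 7.6/3600 = 63.3521111
  N ⇒ keep positive
  Lon: 168 + 43/60 + 57.97/3600 = 168.7327694
  hemisphere W, so the sign is −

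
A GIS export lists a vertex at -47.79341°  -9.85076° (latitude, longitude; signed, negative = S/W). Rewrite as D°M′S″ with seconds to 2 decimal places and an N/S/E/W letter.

Latitude is negative → S; |value| = 47.793410
φ: 0.793410 × 60 = 47.60460′ → 47′, remainder × 60 = 36.2760″
Longitude is negative → W; |value| = 9.850760
λ: whole degrees 9; 51.04560′ → 51′ and 2.7360″

47°47′36.28″ S, 9°51′2.74″ W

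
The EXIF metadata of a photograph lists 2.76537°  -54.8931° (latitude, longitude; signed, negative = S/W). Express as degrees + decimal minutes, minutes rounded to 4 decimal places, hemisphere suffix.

2° 45.9222′ N, 54° 53.5860′ W

Lat: fractional part 0.765370 → 45.922200 minutes
Longitude is negative → W; |value| = 54.893100
Longitude: minutes = (54.893100 − 54) × 60 = 53.586000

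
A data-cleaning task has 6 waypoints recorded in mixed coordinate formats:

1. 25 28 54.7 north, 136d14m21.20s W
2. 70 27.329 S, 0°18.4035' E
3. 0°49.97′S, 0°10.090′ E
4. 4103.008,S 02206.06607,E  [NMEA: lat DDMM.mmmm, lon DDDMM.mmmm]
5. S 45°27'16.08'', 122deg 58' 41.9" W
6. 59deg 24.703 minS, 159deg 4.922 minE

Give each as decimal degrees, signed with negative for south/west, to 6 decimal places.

1. 25.481861, -136.239222
2. -70.455483, 0.306725
3. -0.832833, 0.168167
4. -41.050133, 22.101101
5. -45.454467, -122.978306
6. -59.411717, 159.082033

Point 1:
  φ: 25° + 28/60 + 54.7/3600 = 25 + 0.466667 + 0.015194 = 25.4818611
  N → positive
  Lon: 136° + 14/60 + 21.2/3600 = 136 + 0.233333 + 0.005889 = 136.2392222
  hemisphere W, so the sign is −
Point 2:
  Lat: 70 + 27.329/60 = 70.4554833
  hemisphere S, so the sign is −
  Lon: 0 + 18.4035/60 = 0.3067250
  E → positive
Point 3:
  φ: 49.97′ = 0.832833°; total 0.8328333
  S → negative
  λ: 10.09′ = 0.168167°; total 0.1681667
  E → positive
Point 4:
  Lat: degrees = first 2 digits = 41, minutes = 3.008; 41 + 3.008/60 = 41.0501333
  hemisphere S, so the sign is −
  λ: degrees = first 3 digits = 22, minutes = 6.06607; 22 + 6.06607/60 = 22.1011012
  E ⇒ keep positive
Point 5:
  Latitude: 27′ + 16.08″ = 27.26800′; 45 + 27.26800/60 = 45.4544667
  S → negative
  Lon: 122° + 58/60 + 41.9/3600 = 122 + 0.966667 + 0.011639 = 122.9783056
  W → negative
Point 6:
  Lat: 59 + 24.703/60 = 59.4117167
  S ⇒ negate
  λ: 4.922′ = 0.082033°; total 159.0820333
  E ⇒ keep positive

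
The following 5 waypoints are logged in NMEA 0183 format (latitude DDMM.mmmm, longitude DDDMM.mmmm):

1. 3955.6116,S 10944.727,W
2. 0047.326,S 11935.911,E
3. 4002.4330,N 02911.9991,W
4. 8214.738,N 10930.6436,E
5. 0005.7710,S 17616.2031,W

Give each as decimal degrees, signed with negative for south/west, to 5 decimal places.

Point 1:
  Lat: degrees = first 2 digits = 39, minutes = 55.6116; 39 + 55.6116/60 = 39.926860
  S → negative
  Lon: split at 3 digits → 109° and 44.727′; 109 + 44.727/60 = 109.745450
  W → negative
Point 2:
  φ: split at 2 digits → 00° and 47.326′; 0 + 47.326/60 = 0.788767
  hemisphere S, so the sign is −
  λ: degrees = first 3 digits = 119, minutes = 35.911; 119 + 35.911/60 = 119.598517
  E → positive
Point 3:
  Latitude: degrees = first 2 digits = 40, minutes = 2.433; 40 + 2.433/60 = 40.040550
  N ⇒ keep positive
  Lon: degrees = first 3 digits = 29, minutes = 11.9991; 29 + 11.9991/60 = 29.199985
  hemisphere W, so the sign is −
Point 4:
  Latitude: split at 2 digits → 82° and 14.738′; 82 + 14.738/60 = 82.245633
  N → positive
  λ: split at 3 digits → 109° and 30.6436′; 109 + 30.6436/60 = 109.510727
  E ⇒ keep positive
Point 5:
  Lat: degrees = first 2 digits = 0, minutes = 5.771; 0 + 5.771/60 = 0.096183
  hemisphere S, so the sign is −
  Longitude: split at 3 digits → 176° and 16.2031′; 176 + 16.2031/60 = 176.270052
  W → negative

1. -39.92686, -109.74545
2. -0.78877, 119.59852
3. 40.04055, -29.19999
4. 82.24563, 109.51073
5. -0.09618, -176.27005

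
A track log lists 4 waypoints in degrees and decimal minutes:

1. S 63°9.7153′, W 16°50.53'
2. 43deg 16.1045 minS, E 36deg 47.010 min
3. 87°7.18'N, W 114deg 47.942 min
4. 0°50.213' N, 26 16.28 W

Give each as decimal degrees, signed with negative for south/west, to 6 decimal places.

Point 1:
  Lat: 63 + 9.7153/60 = 63.1619217
  S → negative
  λ: 50.53′ = 0.842167°; total 16.8421667
  hemisphere W, so the sign is −
Point 2:
  Lat: 16.1045′ = 0.268408°; total 43.2684083
  S → negative
  Lon: 47.01′ = 0.783500°; total 36.7835000
  E → positive
Point 3:
  φ: 7.18′ = 0.119667°; total 87.1196667
  N → positive
  Lon: 47.942′ = 0.799033°; total 114.7990333
  W ⇒ negate
Point 4:
  Lat: 50.213′ = 0.836883°; total 0.8368833
  N ⇒ keep positive
  Lon: 26 + 16.28/60 = 26.2713333
  W ⇒ negate

1. -63.161922, -16.842167
2. -43.268408, 36.783500
3. 87.119667, -114.799033
4. 0.836883, -26.271333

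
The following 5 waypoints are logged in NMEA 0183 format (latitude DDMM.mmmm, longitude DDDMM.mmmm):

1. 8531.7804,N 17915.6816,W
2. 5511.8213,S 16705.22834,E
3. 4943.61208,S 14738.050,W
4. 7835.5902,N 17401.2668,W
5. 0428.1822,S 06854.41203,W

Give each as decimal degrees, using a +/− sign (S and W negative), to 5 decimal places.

1. 85.52967, -179.26136
2. -55.19702, 167.08714
3. -49.72687, -147.63417
4. 78.59317, -174.02111
5. -4.46970, -68.90687

Point 1:
  Lat: degrees = first 2 digits = 85, minutes = 31.7804; 85 + 31.7804/60 = 85.529673
  N → positive
  Lon: split at 3 digits → 179° and 15.6816′; 179 + 15.6816/60 = 179.261360
  W ⇒ negate
Point 2:
  Lat: degrees = first 2 digits = 55, minutes = 11.8213; 55 + 11.8213/60 = 55.197022
  S → negative
  Longitude: split at 3 digits → 167° and 5.22834′; 167 + 5.22834/60 = 167.087139
  E ⇒ keep positive
Point 3:
  Lat: degrees = first 2 digits = 49, minutes = 43.61208; 49 + 43.61208/60 = 49.726868
  hemisphere S, so the sign is −
  λ: split at 3 digits → 147° and 38.05′; 147 + 38.05/60 = 147.634167
  W → negative
Point 4:
  Latitude: split at 2 digits → 78° and 35.5902′; 78 + 35.5902/60 = 78.593170
  N ⇒ keep positive
  Lon: split at 3 digits → 174° and 1.2668′; 174 + 1.2668/60 = 174.021113
  W ⇒ negate
Point 5:
  φ: split at 2 digits → 04° and 28.1822′; 4 + 28.1822/60 = 4.469703
  hemisphere S, so the sign is −
  λ: degrees = first 3 digits = 68, minutes = 54.41203; 68 + 54.41203/60 = 68.906867
  hemisphere W, so the sign is −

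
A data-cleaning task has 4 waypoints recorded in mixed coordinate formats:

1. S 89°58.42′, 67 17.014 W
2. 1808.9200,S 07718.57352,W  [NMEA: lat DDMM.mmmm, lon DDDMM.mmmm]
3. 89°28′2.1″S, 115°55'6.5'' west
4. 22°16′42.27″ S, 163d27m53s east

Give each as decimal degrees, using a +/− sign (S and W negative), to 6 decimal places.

1. -89.973667, -67.283567
2. -18.148667, -77.309559
3. -89.467250, -115.918472
4. -22.278408, 163.464722

Point 1:
  Lat: 89 + 58.42/60 = 89.9736667
  S → negative
  λ: 17.014′ = 0.283567°; total 67.2835667
  W ⇒ negate
Point 2:
  φ: degrees = first 2 digits = 18, minutes = 8.92; 18 + 8.92/60 = 18.1486667
  S ⇒ negate
  Longitude: degrees = first 3 digits = 77, minutes = 18.57352; 77 + 18.57352/60 = 77.3095587
  W ⇒ negate
Point 3:
  Latitude: 28′ + 2.1″ = 28.03500′; 89 + 28.03500/60 = 89.4672500
  S ⇒ negate
  Longitude: 115° + 55/60 + 6.5/3600 = 115 + 0.916667 + 0.001806 = 115.9184722
  W → negative
Point 4:
  Lat: 22 + 16/60 + 42.27/3600 = 22.2784083
  hemisphere S, so the sign is −
  λ: 163° + 27/60 + 53/3600 = 163 + 0.450000 + 0.014722 = 163.4647222
  E → positive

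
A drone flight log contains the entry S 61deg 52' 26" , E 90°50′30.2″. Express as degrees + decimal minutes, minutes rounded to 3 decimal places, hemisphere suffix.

φ: 52 + 26/60 = 52.43333′
λ: 50 + 30.2/60 = 50.50333′

61° 52.433′ S, 90° 50.503′ E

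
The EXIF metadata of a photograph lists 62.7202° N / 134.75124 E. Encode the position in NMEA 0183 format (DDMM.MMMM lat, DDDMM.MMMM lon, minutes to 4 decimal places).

6243.2120,N / 13445.0744,E

Lat: minutes = (62.720200 − 62) × 60 = 43.212000
λ: 134° + 0.751240 × 60 = 134° 45.074400′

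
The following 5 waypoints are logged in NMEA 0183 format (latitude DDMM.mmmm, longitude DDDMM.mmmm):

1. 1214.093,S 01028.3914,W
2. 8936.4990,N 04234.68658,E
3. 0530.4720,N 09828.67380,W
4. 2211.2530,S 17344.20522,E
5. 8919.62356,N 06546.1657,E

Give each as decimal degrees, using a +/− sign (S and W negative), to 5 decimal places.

1. -12.23488, -10.47319
2. 89.60832, 42.57811
3. 5.50787, -98.47790
4. -22.18755, 173.73675
5. 89.32706, 65.76943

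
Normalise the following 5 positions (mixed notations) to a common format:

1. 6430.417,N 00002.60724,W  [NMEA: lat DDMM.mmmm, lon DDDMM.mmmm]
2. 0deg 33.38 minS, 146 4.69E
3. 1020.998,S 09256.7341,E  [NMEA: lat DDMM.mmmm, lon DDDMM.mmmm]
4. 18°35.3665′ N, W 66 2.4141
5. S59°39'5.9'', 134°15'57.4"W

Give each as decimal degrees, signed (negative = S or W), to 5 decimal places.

1. 64.50695, -0.04345
2. -0.55633, 146.07817
3. -10.34997, 92.94557
4. 18.58944, -66.04024
5. -59.65164, -134.26594

Point 1:
  Lat: degrees = first 2 digits = 64, minutes = 30.417; 64 + 30.417/60 = 64.506950
  N ⇒ keep positive
  Longitude: split at 3 digits → 000° and 2.60724′; 0 + 2.60724/60 = 0.043454
  hemisphere W, so the sign is −
Point 2:
  Lat: 0 + 33.38/60 = 0.556333
  S → negative
  Lon: 4.69′ = 0.078167°; total 146.078167
  E → positive
Point 3:
  φ: degrees = first 2 digits = 10, minutes = 20.998; 10 + 20.998/60 = 10.349967
  S ⇒ negate
  Longitude: degrees = first 3 digits = 92, minutes = 56.7341; 92 + 56.7341/60 = 92.945568
  E ⇒ keep positive
Point 4:
  Lat: 35.3665′ = 0.589442°; total 18.589442
  N → positive
  λ: 66 + 2.4141/60 = 66.040235
  W → negative
Point 5:
  Lat: 39′ + 5.9″ = 39.09833′; 59 + 39.09833/60 = 59.651639
  hemisphere S, so the sign is −
  Lon: 15′ + 57.4″ = 15.95667′; 134 + 15.95667/60 = 134.265944
  W → negative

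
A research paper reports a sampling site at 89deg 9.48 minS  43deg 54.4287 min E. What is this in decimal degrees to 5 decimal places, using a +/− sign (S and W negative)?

-89.15800, 43.90715

Lat: 9.48′ = 0.158000°; total 89.158000
S ⇒ negate
Longitude: 54.4287′ = 0.907145°; total 43.907145
E ⇒ keep positive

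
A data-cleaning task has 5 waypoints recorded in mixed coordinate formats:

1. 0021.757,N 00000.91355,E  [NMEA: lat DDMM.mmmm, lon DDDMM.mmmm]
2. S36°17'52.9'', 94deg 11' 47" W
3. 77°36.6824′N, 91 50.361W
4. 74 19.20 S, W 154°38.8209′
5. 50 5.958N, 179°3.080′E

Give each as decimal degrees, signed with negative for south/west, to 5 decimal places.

Point 1:
  Lat: split at 2 digits → 00° and 21.757′; 0 + 21.757/60 = 0.362617
  N ⇒ keep positive
  Longitude: degrees = first 3 digits = 0, minutes = 0.91355; 0 + 0.91355/60 = 0.015226
  E → positive
Point 2:
  Lat: 17′ + 52.9″ = 17.88167′; 36 + 17.88167/60 = 36.298028
  S → negative
  λ: 11′ + 47″ = 11.78333′; 94 + 11.78333/60 = 94.196389
  W ⇒ negate
Point 3:
  Lat: 77 + 36.6824/60 = 77.611373
  N → positive
  Longitude: 50.361′ = 0.839350°; total 91.839350
  hemisphere W, so the sign is −
Point 4:
  Latitude: 19.2′ = 0.320000°; total 74.320000
  S ⇒ negate
  Longitude: 38.8209′ = 0.647015°; total 154.647015
  hemisphere W, so the sign is −
Point 5:
  Latitude: 5.958′ = 0.099300°; total 50.099300
  N → positive
  Lon: 179 + 3.08/60 = 179.051333
  E ⇒ keep positive

1. 0.36262, 0.01523
2. -36.29803, -94.19639
3. 77.61137, -91.83935
4. -74.32000, -154.64702
5. 50.09930, 179.05133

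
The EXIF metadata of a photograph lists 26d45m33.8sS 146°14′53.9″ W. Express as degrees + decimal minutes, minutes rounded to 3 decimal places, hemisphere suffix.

26° 45.563′ S, 146° 14.898′ W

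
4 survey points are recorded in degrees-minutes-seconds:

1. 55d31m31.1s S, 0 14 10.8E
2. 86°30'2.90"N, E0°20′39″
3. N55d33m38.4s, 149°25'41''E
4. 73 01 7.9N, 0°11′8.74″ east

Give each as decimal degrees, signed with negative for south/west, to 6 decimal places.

1. -55.525306, 0.236333
2. 86.500806, 0.344167
3. 55.560667, 149.428056
4. 73.018861, 0.185761

Point 1:
  Latitude: 31′ + 31.1″ = 31.51833′; 55 + 31.51833/60 = 55.5253056
  S ⇒ negate
  λ: 0 + 14/60 + 10.8/3600 = 0.2363333
  E ⇒ keep positive
Point 2:
  Lat: 86° + 30/60 + 2.9/3600 = 86 + 0.500000 + 0.000806 = 86.5008056
  N → positive
  λ: 20′ + 39″ = 20.65000′; 0 + 20.65000/60 = 0.3441667
  E → positive
Point 3:
  Lat: 33′ + 38.4″ = 33.64000′; 55 + 33.64000/60 = 55.5606667
  N ⇒ keep positive
  Longitude: 149 + 25/60 + 41/3600 = 149.4280556
  E ⇒ keep positive
Point 4:
  φ: 1′ + 7.9″ = 1.13167′; 73 + 1.13167/60 = 73.0188611
  N → positive
  Lon: 11′ + 8.74″ = 11.14567′; 0 + 11.14567/60 = 0.1857611
  E → positive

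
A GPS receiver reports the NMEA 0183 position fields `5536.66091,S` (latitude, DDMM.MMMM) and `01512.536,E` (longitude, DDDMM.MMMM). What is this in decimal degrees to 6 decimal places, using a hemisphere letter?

Latitude: degrees = first 2 digits = 55, minutes = 36.66091; 55 + 36.66091/60 = 55.6110152
Longitude: split at 3 digits → 015° and 12.536′; 15 + 12.536/60 = 15.2089333

55.611015° S, 15.208933° E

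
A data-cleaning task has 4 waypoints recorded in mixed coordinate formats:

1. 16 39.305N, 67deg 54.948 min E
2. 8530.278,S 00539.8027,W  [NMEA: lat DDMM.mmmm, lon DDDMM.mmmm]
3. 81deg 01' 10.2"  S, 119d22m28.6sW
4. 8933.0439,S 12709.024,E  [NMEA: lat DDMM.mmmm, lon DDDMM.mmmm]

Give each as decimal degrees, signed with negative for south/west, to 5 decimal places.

1. 16.65508, 67.91580
2. -85.50463, -5.66338
3. -81.01950, -119.37461
4. -89.55073, 127.15040

Point 1:
  Latitude: 39.305′ = 0.655083°; total 16.655083
  N → positive
  Longitude: 67 + 54.948/60 = 67.915800
  E → positive
Point 2:
  φ: split at 2 digits → 85° and 30.278′; 85 + 30.278/60 = 85.504633
  S ⇒ negate
  Longitude: split at 3 digits → 005° and 39.8027′; 5 + 39.8027/60 = 5.663378
  W ⇒ negate
Point 3:
  φ: 81° + 1/60 + 10.2/3600 = 81 + 0.016667 + 0.002833 = 81.019500
  S → negative
  Lon: 22′ + 28.6″ = 22.47667′; 119 + 22.47667/60 = 119.374611
  W → negative
Point 4:
  Lat: degrees = first 2 digits = 89, minutes = 33.0439; 89 + 33.0439/60 = 89.550732
  S ⇒ negate
  Longitude: degrees = first 3 digits = 127, minutes = 9.024; 127 + 9.024/60 = 127.150400
  E → positive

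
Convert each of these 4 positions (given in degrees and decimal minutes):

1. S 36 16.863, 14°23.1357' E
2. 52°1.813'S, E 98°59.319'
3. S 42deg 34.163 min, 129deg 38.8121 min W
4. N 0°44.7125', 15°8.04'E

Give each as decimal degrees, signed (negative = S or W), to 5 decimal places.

Point 1:
  Latitude: 36 + 16.863/60 = 36.281050
  S → negative
  Lon: 14 + 23.1357/60 = 14.385595
  E ⇒ keep positive
Point 2:
  Lat: 1.813′ = 0.030217°; total 52.030217
  S → negative
  λ: 98 + 59.319/60 = 98.988650
  E → positive
Point 3:
  Latitude: 42 + 34.163/60 = 42.569383
  S → negative
  Lon: 38.8121′ = 0.646868°; total 129.646868
  W ⇒ negate
Point 4:
  Lat: 44.7125′ = 0.745208°; total 0.745208
  N ⇒ keep positive
  Longitude: 8.04′ = 0.134000°; total 15.134000
  E ⇒ keep positive

1. -36.28105, 14.38560
2. -52.03022, 98.98865
3. -42.56938, -129.64687
4. 0.74521, 15.13400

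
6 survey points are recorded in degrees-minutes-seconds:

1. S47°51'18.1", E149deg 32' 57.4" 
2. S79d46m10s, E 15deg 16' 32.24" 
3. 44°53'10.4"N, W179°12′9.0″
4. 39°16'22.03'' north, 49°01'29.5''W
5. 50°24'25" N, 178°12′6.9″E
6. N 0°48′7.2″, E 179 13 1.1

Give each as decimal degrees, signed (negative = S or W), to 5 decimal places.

Point 1:
  Lat: 47 + 51/60 + 18.1/3600 = 47.855028
  S ⇒ negate
  λ: 149 + 32/60 + 57.4/3600 = 149.549278
  E ⇒ keep positive
Point 2:
  Latitude: 79 + 46/60 + 10/3600 = 79.769444
  hemisphere S, so the sign is −
  λ: 15° + 16/60 + 32.24/3600 = 15 + 0.266667 + 0.008956 = 15.275622
  E → positive
Point 3:
  φ: 53′ + 10.4″ = 53.17333′; 44 + 53.17333/60 = 44.886222
  N ⇒ keep positive
  Longitude: 12′ + 9″ = 12.15000′; 179 + 12.15000/60 = 179.202500
  hemisphere W, so the sign is −
Point 4:
  φ: 39 + 16/60 + 22.03/3600 = 39.272786
  N ⇒ keep positive
  Longitude: 49° + 1/60 + 29.5/3600 = 49 + 0.016667 + 0.008194 = 49.024861
  hemisphere W, so the sign is −
Point 5:
  Lat: 50 + 24/60 + 25/3600 = 50.406944
  N ⇒ keep positive
  Lon: 12′ + 6.9″ = 12.11500′; 178 + 12.11500/60 = 178.201917
  E → positive
Point 6:
  φ: 0 + 48/60 + 7.2/3600 = 0.802000
  N ⇒ keep positive
  λ: 179 + 13/60 + 1.1/3600 = 179.216972
  E → positive

1. -47.85503, 149.54928
2. -79.76944, 15.27562
3. 44.88622, -179.20250
4. 39.27279, -49.02486
5. 50.40694, 178.20192
6. 0.80200, 179.21697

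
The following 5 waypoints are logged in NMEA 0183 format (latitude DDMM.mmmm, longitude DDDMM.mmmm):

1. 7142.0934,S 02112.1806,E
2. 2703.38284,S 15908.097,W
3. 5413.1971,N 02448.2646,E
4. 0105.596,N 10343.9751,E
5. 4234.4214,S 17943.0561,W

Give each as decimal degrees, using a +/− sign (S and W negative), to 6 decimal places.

Point 1:
  Lat: split at 2 digits → 71° and 42.0934′; 71 + 42.0934/60 = 71.7015567
  S ⇒ negate
  Longitude: split at 3 digits → 021° and 12.1806′; 21 + 12.1806/60 = 21.2030100
  E → positive
Point 2:
  Latitude: split at 2 digits → 27° and 3.38284′; 27 + 3.38284/60 = 27.0563807
  S → negative
  λ: degrees = first 3 digits = 159, minutes = 8.097; 159 + 8.097/60 = 159.1349500
  hemisphere W, so the sign is −
Point 3:
  φ: degrees = first 2 digits = 54, minutes = 13.1971; 54 + 13.1971/60 = 54.2199517
  N ⇒ keep positive
  Lon: split at 3 digits → 024° and 48.2646′; 24 + 48.2646/60 = 24.8044100
  E → positive
Point 4:
  Latitude: split at 2 digits → 01° and 5.596′; 1 + 5.596/60 = 1.0932667
  N ⇒ keep positive
  λ: split at 3 digits → 103° and 43.9751′; 103 + 43.9751/60 = 103.7329183
  E ⇒ keep positive
Point 5:
  Latitude: split at 2 digits → 42° and 34.4214′; 42 + 34.4214/60 = 42.5736900
  hemisphere S, so the sign is −
  Longitude: degrees = first 3 digits = 179, minutes = 43.0561; 179 + 43.0561/60 = 179.7176017
  W ⇒ negate

1. -71.701557, 21.203010
2. -27.056381, -159.134950
3. 54.219952, 24.804410
4. 1.093267, 103.732918
5. -42.573690, -179.717602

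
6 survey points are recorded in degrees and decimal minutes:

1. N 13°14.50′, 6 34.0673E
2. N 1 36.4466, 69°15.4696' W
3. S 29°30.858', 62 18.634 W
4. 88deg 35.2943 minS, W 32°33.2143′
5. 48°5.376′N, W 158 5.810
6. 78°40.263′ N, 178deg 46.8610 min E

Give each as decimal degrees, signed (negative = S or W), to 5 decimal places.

Point 1:
  Latitude: 14.5′ = 0.241667°; total 13.241667
  N ⇒ keep positive
  Lon: 34.0673′ = 0.567788°; total 6.567788
  E → positive
Point 2:
  φ: 36.4466′ = 0.607443°; total 1.607443
  N ⇒ keep positive
  Longitude: 15.4696′ = 0.257827°; total 69.257827
  W → negative
Point 3:
  Latitude: 29 + 30.858/60 = 29.514300
  S ⇒ negate
  Longitude: 62 + 18.634/60 = 62.310567
  hemisphere W, so the sign is −
Point 4:
  Lat: 88 + 35.2943/60 = 88.588238
  S → negative
  λ: 33.2143′ = 0.553572°; total 32.553572
  W ⇒ negate
Point 5:
  φ: 5.376′ = 0.089600°; total 48.089600
  N ⇒ keep positive
  Lon: 158 + 5.81/60 = 158.096833
  hemisphere W, so the sign is −
Point 6:
  Latitude: 40.263′ = 0.671050°; total 78.671050
  N ⇒ keep positive
  Longitude: 178 + 46.861/60 = 178.781017
  E ⇒ keep positive

1. 13.24167, 6.56779
2. 1.60744, -69.25783
3. -29.51430, -62.31057
4. -88.58824, -32.55357
5. 48.08960, -158.09683
6. 78.67105, 178.78102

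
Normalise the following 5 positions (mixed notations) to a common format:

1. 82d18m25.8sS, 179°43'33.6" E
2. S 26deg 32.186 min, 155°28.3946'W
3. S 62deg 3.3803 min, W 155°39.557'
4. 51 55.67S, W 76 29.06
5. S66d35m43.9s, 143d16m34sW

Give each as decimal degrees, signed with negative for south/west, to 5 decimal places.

1. -82.30717, 179.72600
2. -26.53643, -155.47324
3. -62.05634, -155.65928
4. -51.92783, -76.48433
5. -66.59553, -143.27611

Point 1:
  Lat: 82° + 18/60 + 25.8/3600 = 82 + 0.300000 + 0.007167 = 82.307167
  S ⇒ negate
  λ: 179 + 43/60 + 33.6/3600 = 179.726000
  E ⇒ keep positive
Point 2:
  φ: 26 + 32.186/60 = 26.536433
  S ⇒ negate
  Longitude: 155 + 28.3946/60 = 155.473243
  hemisphere W, so the sign is −
Point 3:
  Lat: 3.3803′ = 0.056338°; total 62.056338
  hemisphere S, so the sign is −
  Lon: 155 + 39.557/60 = 155.659283
  hemisphere W, so the sign is −
Point 4:
  Latitude: 51 + 55.67/60 = 51.927833
  S ⇒ negate
  Longitude: 29.06′ = 0.484333°; total 76.484333
  W ⇒ negate
Point 5:
  Lat: 66° + 35/60 + 43.9/3600 = 66 + 0.583333 + 0.012194 = 66.595528
  S → negative
  λ: 16′ + 34″ = 16.56667′; 143 + 16.56667/60 = 143.276111
  W ⇒ negate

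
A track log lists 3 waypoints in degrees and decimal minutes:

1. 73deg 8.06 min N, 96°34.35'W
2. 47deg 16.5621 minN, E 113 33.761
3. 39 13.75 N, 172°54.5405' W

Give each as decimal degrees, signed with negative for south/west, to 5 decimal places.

Point 1:
  Latitude: 73 + 8.06/60 = 73.134333
  N → positive
  Lon: 96 + 34.35/60 = 96.572500
  hemisphere W, so the sign is −
Point 2:
  φ: 16.5621′ = 0.276035°; total 47.276035
  N → positive
  λ: 33.761′ = 0.562683°; total 113.562683
  E → positive
Point 3:
  φ: 39 + 13.75/60 = 39.229167
  N → positive
  λ: 54.5405′ = 0.909008°; total 172.909008
  W ⇒ negate

1. 73.13433, -96.57250
2. 47.27604, 113.56268
3. 39.22917, -172.90901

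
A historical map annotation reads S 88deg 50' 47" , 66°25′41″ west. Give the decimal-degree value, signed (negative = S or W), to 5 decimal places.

Latitude: 88 + 50/60 + 47/3600 = 88.846389
S → negative
Longitude: 66 + 25/60 + 41/3600 = 66.428056
W ⇒ negate

-88.84639, -66.42806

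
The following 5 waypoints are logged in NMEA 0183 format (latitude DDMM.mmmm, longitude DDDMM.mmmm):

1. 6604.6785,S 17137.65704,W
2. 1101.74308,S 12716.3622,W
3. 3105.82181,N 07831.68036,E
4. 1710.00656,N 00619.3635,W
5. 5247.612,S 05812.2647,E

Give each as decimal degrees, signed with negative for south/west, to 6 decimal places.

1. -66.077975, -171.627617
2. -11.029051, -127.272703
3. 31.097030, 78.528006
4. 17.166776, -6.322725
5. -52.793533, 58.204412

Point 1:
  Lat: degrees = first 2 digits = 66, minutes = 4.6785; 66 + 4.6785/60 = 66.0779750
  S ⇒ negate
  Longitude: degrees = first 3 digits = 171, minutes = 37.65704; 171 + 37.65704/60 = 171.6276173
  W → negative
Point 2:
  φ: split at 2 digits → 11° and 1.74308′; 11 + 1.74308/60 = 11.0290513
  S → negative
  Lon: split at 3 digits → 127° and 16.3622′; 127 + 16.3622/60 = 127.2727033
  hemisphere W, so the sign is −
Point 3:
  φ: split at 2 digits → 31° and 5.82181′; 31 + 5.82181/60 = 31.0970302
  N → positive
  Longitude: split at 3 digits → 078° and 31.68036′; 78 + 31.68036/60 = 78.5280060
  E ⇒ keep positive
Point 4:
  φ: degrees = first 2 digits = 17, minutes = 10.00656; 17 + 10.00656/60 = 17.1667760
  N ⇒ keep positive
  λ: degrees = first 3 digits = 6, minutes = 19.3635; 6 + 19.3635/60 = 6.3227250
  hemisphere W, so the sign is −
Point 5:
  Latitude: split at 2 digits → 52° and 47.612′; 52 + 47.612/60 = 52.7935333
  S → negative
  λ: split at 3 digits → 058° and 12.2647′; 58 + 12.2647/60 = 58.2044117
  E → positive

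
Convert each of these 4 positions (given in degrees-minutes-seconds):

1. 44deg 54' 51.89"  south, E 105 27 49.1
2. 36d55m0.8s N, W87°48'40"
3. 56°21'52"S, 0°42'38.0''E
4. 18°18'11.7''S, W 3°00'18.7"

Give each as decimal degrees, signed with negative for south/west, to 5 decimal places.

1. -44.91441, 105.46364
2. 36.91689, -87.81111
3. -56.36444, 0.71056
4. -18.30325, -3.00519

Point 1:
  φ: 44° + 54/60 + 51.89/3600 = 44 + 0.900000 + 0.014414 = 44.914414
  S ⇒ negate
  λ: 105 + 27/60 + 49.1/3600 = 105.463639
  E ⇒ keep positive
Point 2:
  Lat: 36 + 55/60 + 0.8/3600 = 36.916889
  N ⇒ keep positive
  λ: 48′ + 40″ = 48.66667′; 87 + 48.66667/60 = 87.811111
  W → negative
Point 3:
  Lat: 21′ + 52″ = 21.86667′; 56 + 21.86667/60 = 56.364444
  S ⇒ negate
  Lon: 0 + 42/60 + 38/3600 = 0.710556
  E ⇒ keep positive
Point 4:
  Lat: 18 + 18/60 + 11.7/3600 = 18.303250
  S ⇒ negate
  Lon: 0′ + 18.7″ = 0.31167′; 3 + 0.31167/60 = 3.005194
  hemisphere W, so the sign is −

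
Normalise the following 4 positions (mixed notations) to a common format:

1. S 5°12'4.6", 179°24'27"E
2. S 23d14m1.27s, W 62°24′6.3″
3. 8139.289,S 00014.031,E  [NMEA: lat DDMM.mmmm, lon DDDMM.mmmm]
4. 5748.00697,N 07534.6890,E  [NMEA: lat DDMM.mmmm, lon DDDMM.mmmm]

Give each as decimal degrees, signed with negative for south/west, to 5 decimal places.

Point 1:
  φ: 5 + 12/60 + 4.6/3600 = 5.201278
  S ⇒ negate
  λ: 24′ + 27″ = 24.45000′; 179 + 24.45000/60 = 179.407500
  E ⇒ keep positive
Point 2:
  Latitude: 14′ + 1.27″ = 14.02117′; 23 + 14.02117/60 = 23.233686
  hemisphere S, so the sign is −
  Lon: 62 + 24/60 + 6.3/3600 = 62.401750
  W → negative
Point 3:
  φ: split at 2 digits → 81° and 39.289′; 81 + 39.289/60 = 81.654817
  hemisphere S, so the sign is −
  λ: split at 3 digits → 000° and 14.031′; 0 + 14.031/60 = 0.233850
  E → positive
Point 4:
  Lat: split at 2 digits → 57° and 48.00697′; 57 + 48.00697/60 = 57.800116
  N → positive
  λ: split at 3 digits → 075° and 34.689′; 75 + 34.689/60 = 75.578150
  E → positive

1. -5.20128, 179.40750
2. -23.23369, -62.40175
3. -81.65482, 0.23385
4. 57.80012, 75.57815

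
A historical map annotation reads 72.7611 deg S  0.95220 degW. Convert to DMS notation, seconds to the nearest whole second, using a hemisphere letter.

72°45′40″ S, 0°57′8″ W

φ: whole degrees 72; 45.66600′ → 45′ and 39.96″
Longitude: 0.952200 × 60 = 57.13200′ → 57′, remainder × 60 = 7.92″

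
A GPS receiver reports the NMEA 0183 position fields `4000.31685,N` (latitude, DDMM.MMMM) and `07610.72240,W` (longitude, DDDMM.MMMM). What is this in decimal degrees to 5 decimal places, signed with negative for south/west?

Lat: split at 2 digits → 40° and 0.31685′; 40 + 0.31685/60 = 40.005281
N → positive
λ: degrees = first 3 digits = 76, minutes = 10.7224; 76 + 10.7224/60 = 76.178707
W → negative

40.00528, -76.17871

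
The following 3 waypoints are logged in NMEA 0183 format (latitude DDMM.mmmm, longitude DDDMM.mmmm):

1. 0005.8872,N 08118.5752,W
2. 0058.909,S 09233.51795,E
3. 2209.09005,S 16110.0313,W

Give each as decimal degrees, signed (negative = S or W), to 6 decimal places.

Point 1:
  Latitude: split at 2 digits → 00° and 5.8872′; 0 + 5.8872/60 = 0.0981200
  N ⇒ keep positive
  Lon: degrees = first 3 digits = 81, minutes = 18.5752; 81 + 18.5752/60 = 81.3095867
  W → negative
Point 2:
  φ: split at 2 digits → 00° and 58.909′; 0 + 58.909/60 = 0.9818167
  S → negative
  Lon: split at 3 digits → 092° and 33.51795′; 92 + 33.51795/60 = 92.5586325
  E ⇒ keep positive
Point 3:
  Lat: degrees = first 2 digits = 22, minutes = 9.09005; 22 + 9.09005/60 = 22.1515008
  S → negative
  Longitude: split at 3 digits → 161° and 10.0313′; 161 + 10.0313/60 = 161.1671883
  W ⇒ negate

1. 0.098120, -81.309587
2. -0.981817, 92.558633
3. -22.151501, -161.167188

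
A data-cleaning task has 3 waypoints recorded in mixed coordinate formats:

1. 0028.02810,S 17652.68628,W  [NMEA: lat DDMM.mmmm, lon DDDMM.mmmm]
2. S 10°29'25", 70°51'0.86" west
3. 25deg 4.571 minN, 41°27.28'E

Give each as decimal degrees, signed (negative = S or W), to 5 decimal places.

1. -0.46714, -176.87810
2. -10.49028, -70.85024
3. 25.07618, 41.45467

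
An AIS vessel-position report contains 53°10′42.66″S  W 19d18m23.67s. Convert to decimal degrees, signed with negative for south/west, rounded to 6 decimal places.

-53.178517, -19.306575

φ: 10′ + 42.66″ = 10.71100′; 53 + 10.71100/60 = 53.1785167
S → negative
λ: 19° + 18/60 + 23.67/3600 = 19 + 0.300000 + 0.006575 = 19.3065750
hemisphere W, so the sign is −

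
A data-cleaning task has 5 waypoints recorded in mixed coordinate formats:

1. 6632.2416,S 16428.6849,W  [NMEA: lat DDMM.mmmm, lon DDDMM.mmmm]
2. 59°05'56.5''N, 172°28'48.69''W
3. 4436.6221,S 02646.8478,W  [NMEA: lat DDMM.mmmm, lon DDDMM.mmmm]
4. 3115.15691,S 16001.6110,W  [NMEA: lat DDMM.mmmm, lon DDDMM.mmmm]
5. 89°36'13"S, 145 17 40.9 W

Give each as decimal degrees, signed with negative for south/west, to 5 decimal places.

1. -66.53736, -164.47808
2. 59.09903, -172.48019
3. -44.61037, -26.78080
4. -31.25262, -160.02685
5. -89.60361, -145.29469

Point 1:
  Lat: degrees = first 2 digits = 66, minutes = 32.2416; 66 + 32.2416/60 = 66.537360
  S ⇒ negate
  Lon: split at 3 digits → 164° and 28.6849′; 164 + 28.6849/60 = 164.478082
  W ⇒ negate
Point 2:
  φ: 5′ + 56.5″ = 5.94167′; 59 + 5.94167/60 = 59.099028
  N ⇒ keep positive
  λ: 172° + 28/60 + 48.69/3600 = 172 + 0.466667 + 0.013525 = 172.480192
  W → negative
Point 3:
  Lat: degrees = first 2 digits = 44, minutes = 36.6221; 44 + 36.6221/60 = 44.610368
  S ⇒ negate
  Lon: degrees = first 3 digits = 26, minutes = 46.8478; 26 + 46.8478/60 = 26.780797
  W ⇒ negate
Point 4:
  Lat: split at 2 digits → 31° and 15.15691′; 31 + 15.15691/60 = 31.252615
  hemisphere S, so the sign is −
  λ: split at 3 digits → 160° and 1.611′; 160 + 1.611/60 = 160.026850
  W ⇒ negate
Point 5:
  Lat: 89 + 36/60 + 13/3600 = 89.603611
  S → negative
  Longitude: 145° + 17/60 + 40.9/3600 = 145 + 0.283333 + 0.011361 = 145.294694
  W ⇒ negate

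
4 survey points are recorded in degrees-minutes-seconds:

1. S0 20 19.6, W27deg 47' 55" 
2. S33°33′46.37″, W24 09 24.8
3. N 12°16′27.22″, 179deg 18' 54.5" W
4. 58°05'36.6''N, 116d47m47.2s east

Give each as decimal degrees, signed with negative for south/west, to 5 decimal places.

1. -0.33878, -27.79861
2. -33.56288, -24.15689
3. 12.27423, -179.31514
4. 58.09350, 116.79644

Point 1:
  Latitude: 0° + 20/60 + 19.6/3600 = 0 + 0.333333 + 0.005444 = 0.338778
  S → negative
  Longitude: 27 + 47/60 + 55/3600 = 27.798611
  W → negative
Point 2:
  φ: 33′ + 46.37″ = 33.77283′; 33 + 33.77283/60 = 33.562881
  hemisphere S, so the sign is −
  λ: 9′ + 24.8″ = 9.41333′; 24 + 9.41333/60 = 24.156889
  hemisphere W, so the sign is −
Point 3:
  φ: 16′ + 27.22″ = 16.45367′; 12 + 16.45367/60 = 12.274228
  N → positive
  Longitude: 18′ + 54.5″ = 18.90833′; 179 + 18.90833/60 = 179.315139
  W ⇒ negate
Point 4:
  Latitude: 58 + 5/60 + 36.6/3600 = 58.093500
  N → positive
  λ: 116° + 47/60 + 47.2/3600 = 116 + 0.783333 + 0.013111 = 116.796444
  E → positive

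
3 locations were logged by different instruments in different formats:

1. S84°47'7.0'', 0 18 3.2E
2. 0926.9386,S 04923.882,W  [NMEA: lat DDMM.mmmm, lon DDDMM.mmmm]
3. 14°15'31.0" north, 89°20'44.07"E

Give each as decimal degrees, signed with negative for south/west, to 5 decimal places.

1. -84.78528, 0.30089
2. -9.44898, -49.39803
3. 14.25861, 89.34558

Point 1:
  Latitude: 84 + 47/60 + 7/3600 = 84.785278
  S ⇒ negate
  Lon: 0 + 18/60 + 3.2/3600 = 0.300889
  E ⇒ keep positive
Point 2:
  φ: degrees = first 2 digits = 9, minutes = 26.9386; 9 + 26.9386/60 = 9.448977
  S → negative
  Longitude: split at 3 digits → 049° and 23.882′; 49 + 23.882/60 = 49.398033
  W → negative
Point 3:
  Lat: 15′ + 31″ = 15.51667′; 14 + 15.51667/60 = 14.258611
  N ⇒ keep positive
  λ: 89° + 20/60 + 44.07/3600 = 89 + 0.333333 + 0.012242 = 89.345575
  E ⇒ keep positive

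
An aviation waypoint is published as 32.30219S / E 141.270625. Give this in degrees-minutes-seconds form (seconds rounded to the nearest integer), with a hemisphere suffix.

Lat: 0.302190° → 18.13140′; 0.13140 × 60 = 7.88″
Lon: 0.270625° → 16.23750′; 0.23750 × 60 = 14.25″

32°18′8″ S, 141°16′14″ E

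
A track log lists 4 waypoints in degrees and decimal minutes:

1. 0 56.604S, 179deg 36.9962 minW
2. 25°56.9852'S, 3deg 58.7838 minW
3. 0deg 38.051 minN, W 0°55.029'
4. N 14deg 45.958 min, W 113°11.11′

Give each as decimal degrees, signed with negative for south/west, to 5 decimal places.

Point 1:
  φ: 56.604′ = 0.943400°; total 0.943400
  S → negative
  Lon: 36.9962′ = 0.616603°; total 179.616603
  W → negative
Point 2:
  φ: 25 + 56.9852/60 = 25.949753
  S → negative
  Longitude: 3 + 58.7838/60 = 3.979730
  W ⇒ negate
Point 3:
  Latitude: 0 + 38.051/60 = 0.634183
  N ⇒ keep positive
  Lon: 0 + 55.029/60 = 0.917150
  W → negative
Point 4:
  Latitude: 14 + 45.958/60 = 14.765967
  N → positive
  Longitude: 113 + 11.11/60 = 113.185167
  W → negative

1. -0.94340, -179.61660
2. -25.94975, -3.97973
3. 0.63418, -0.91715
4. 14.76597, -113.18517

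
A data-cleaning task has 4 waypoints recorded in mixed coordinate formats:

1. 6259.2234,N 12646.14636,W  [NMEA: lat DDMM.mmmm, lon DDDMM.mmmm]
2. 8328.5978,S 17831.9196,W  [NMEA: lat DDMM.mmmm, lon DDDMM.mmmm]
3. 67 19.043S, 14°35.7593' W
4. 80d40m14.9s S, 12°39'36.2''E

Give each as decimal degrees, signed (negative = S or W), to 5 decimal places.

Point 1:
  Latitude: split at 2 digits → 62° and 59.2234′; 62 + 59.2234/60 = 62.987057
  N → positive
  Longitude: split at 3 digits → 126° and 46.14636′; 126 + 46.14636/60 = 126.769106
  W → negative
Point 2:
  Latitude: split at 2 digits → 83° and 28.5978′; 83 + 28.5978/60 = 83.476630
  S ⇒ negate
  λ: degrees = first 3 digits = 178, minutes = 31.9196; 178 + 31.9196/60 = 178.531993
  W ⇒ negate
Point 3:
  φ: 19.043′ = 0.317383°; total 67.317383
  S ⇒ negate
  Lon: 14 + 35.7593/60 = 14.595988
  W ⇒ negate
Point 4:
  φ: 80° + 40/60 + 14.9/3600 = 80 + 0.666667 + 0.004139 = 80.670806
  S → negative
  λ: 12 + 39/60 + 36.2/3600 = 12.660056
  E → positive

1. 62.98706, -126.76911
2. -83.47663, -178.53199
3. -67.31738, -14.59599
4. -80.67081, 12.66006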